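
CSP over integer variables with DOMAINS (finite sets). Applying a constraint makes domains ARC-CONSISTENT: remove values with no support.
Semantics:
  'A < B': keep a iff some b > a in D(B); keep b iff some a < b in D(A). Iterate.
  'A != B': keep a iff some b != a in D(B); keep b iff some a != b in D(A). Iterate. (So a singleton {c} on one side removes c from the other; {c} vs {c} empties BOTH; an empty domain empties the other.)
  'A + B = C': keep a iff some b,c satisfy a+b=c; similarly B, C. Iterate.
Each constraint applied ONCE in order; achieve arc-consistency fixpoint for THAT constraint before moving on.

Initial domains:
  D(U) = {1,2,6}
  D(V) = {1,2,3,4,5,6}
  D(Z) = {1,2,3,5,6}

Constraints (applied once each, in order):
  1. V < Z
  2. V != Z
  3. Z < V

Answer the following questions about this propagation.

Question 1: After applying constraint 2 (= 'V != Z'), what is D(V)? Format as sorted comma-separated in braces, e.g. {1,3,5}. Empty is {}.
Answer: {1,2,3,4,5}

Derivation:
Constraint 1 (V < Z) on D(V)={1,2,3,4,5,6} D(Z)={1,2,3,5,6}: V {1,2,3,4,5,6}->{1,2,3,4,5}; Z {1,2,3,5,6}->{2,3,5,6}
Constraint 2 (V != Z) on D(V)={1,2,3,4,5} D(Z)={2,3,5,6}: no change
So after constraint 2: D(V) = {1,2,3,4,5}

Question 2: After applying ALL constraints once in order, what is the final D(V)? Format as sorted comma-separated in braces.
Constraint 1 (V < Z) on D(V)={1,2,3,4,5,6} D(Z)={1,2,3,5,6}: V {1,2,3,4,5,6}->{1,2,3,4,5}; Z {1,2,3,5,6}->{2,3,5,6}
Constraint 2 (V != Z) on D(V)={1,2,3,4,5} D(Z)={2,3,5,6}: no change
Constraint 3 (Z < V) on D(Z)={2,3,5,6} D(V)={1,2,3,4,5}: Z {2,3,5,6}->{2,3}; V {1,2,3,4,5}->{3,4,5}
So after all 3 constraints: D(V) = {3,4,5}

Answer: {3,4,5}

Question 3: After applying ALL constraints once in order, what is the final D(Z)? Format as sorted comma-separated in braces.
Answer: {2,3}

Derivation:
Constraint 1 (V < Z) on D(V)={1,2,3,4,5,6} D(Z)={1,2,3,5,6}: V {1,2,3,4,5,6}->{1,2,3,4,5}; Z {1,2,3,5,6}->{2,3,5,6}
Constraint 2 (V != Z) on D(V)={1,2,3,4,5} D(Z)={2,3,5,6}: no change
Constraint 3 (Z < V) on D(Z)={2,3,5,6} D(V)={1,2,3,4,5}: Z {2,3,5,6}->{2,3}; V {1,2,3,4,5}->{3,4,5}
So after all 3 constraints: D(Z) = {2,3}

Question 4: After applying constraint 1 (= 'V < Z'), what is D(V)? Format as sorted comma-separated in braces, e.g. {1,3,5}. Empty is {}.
Answer: {1,2,3,4,5}

Derivation:
Constraint 1 (V < Z) on D(V)={1,2,3,4,5,6} D(Z)={1,2,3,5,6}: V {1,2,3,4,5,6}->{1,2,3,4,5}; Z {1,2,3,5,6}->{2,3,5,6}
So after constraint 1: D(V) = {1,2,3,4,5}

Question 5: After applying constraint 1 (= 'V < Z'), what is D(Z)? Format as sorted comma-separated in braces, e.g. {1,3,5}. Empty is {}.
Constraint 1 (V < Z) on D(V)={1,2,3,4,5,6} D(Z)={1,2,3,5,6}: V {1,2,3,4,5,6}->{1,2,3,4,5}; Z {1,2,3,5,6}->{2,3,5,6}
So after constraint 1: D(Z) = {2,3,5,6}

Answer: {2,3,5,6}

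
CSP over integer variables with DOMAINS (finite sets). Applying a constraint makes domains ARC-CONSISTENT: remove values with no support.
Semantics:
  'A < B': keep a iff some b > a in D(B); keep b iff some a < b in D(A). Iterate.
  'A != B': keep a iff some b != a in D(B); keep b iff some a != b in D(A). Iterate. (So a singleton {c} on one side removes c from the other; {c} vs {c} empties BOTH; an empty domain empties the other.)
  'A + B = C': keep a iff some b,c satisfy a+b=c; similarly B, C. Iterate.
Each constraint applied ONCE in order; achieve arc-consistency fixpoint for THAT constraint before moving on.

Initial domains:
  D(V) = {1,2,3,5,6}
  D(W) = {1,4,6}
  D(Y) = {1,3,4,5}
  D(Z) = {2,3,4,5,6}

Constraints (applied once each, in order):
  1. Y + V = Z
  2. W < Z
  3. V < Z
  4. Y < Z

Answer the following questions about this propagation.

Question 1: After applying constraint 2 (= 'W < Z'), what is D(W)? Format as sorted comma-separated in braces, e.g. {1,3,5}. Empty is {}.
Answer: {1,4}

Derivation:
Constraint 1 (Y + V = Z) on D(Y)={1,3,4,5} D(V)={1,2,3,5,6} D(Z)={2,3,4,5,6}: V {1,2,3,5,6}->{1,2,3,5}
Constraint 2 (W < Z) on D(W)={1,4,6} D(Z)={2,3,4,5,6}: W {1,4,6}->{1,4}
So after constraint 2: D(W) = {1,4}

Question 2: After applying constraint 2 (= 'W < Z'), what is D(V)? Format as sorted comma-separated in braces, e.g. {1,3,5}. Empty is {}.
Answer: {1,2,3,5}

Derivation:
Constraint 1 (Y + V = Z) on D(Y)={1,3,4,5} D(V)={1,2,3,5,6} D(Z)={2,3,4,5,6}: V {1,2,3,5,6}->{1,2,3,5}
Constraint 2 (W < Z) on D(W)={1,4,6} D(Z)={2,3,4,5,6}: W {1,4,6}->{1,4}
So after constraint 2: D(V) = {1,2,3,5}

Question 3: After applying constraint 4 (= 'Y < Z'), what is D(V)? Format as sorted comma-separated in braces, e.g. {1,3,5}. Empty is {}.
Answer: {1,2,3,5}

Derivation:
Constraint 1 (Y + V = Z) on D(Y)={1,3,4,5} D(V)={1,2,3,5,6} D(Z)={2,3,4,5,6}: V {1,2,3,5,6}->{1,2,3,5}
Constraint 2 (W < Z) on D(W)={1,4,6} D(Z)={2,3,4,5,6}: W {1,4,6}->{1,4}
Constraint 3 (V < Z) on D(V)={1,2,3,5} D(Z)={2,3,4,5,6}: no change
Constraint 4 (Y < Z) on D(Y)={1,3,4,5} D(Z)={2,3,4,5,6}: no change
So after constraint 4: D(V) = {1,2,3,5}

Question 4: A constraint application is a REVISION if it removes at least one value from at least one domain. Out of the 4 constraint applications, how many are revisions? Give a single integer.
Answer: 2

Derivation:
Constraint 1 (Y + V = Z) on D(Y)={1,3,4,5} D(V)={1,2,3,5,6} D(Z)={2,3,4,5,6}: V {1,2,3,5,6}->{1,2,3,5} => REVISION
Constraint 2 (W < Z) on D(W)={1,4,6} D(Z)={2,3,4,5,6}: W {1,4,6}->{1,4} => REVISION
Constraint 3 (V < Z) on D(V)={1,2,3,5} D(Z)={2,3,4,5,6}: no change => not a revision
Constraint 4 (Y < Z) on D(Y)={1,3,4,5} D(Z)={2,3,4,5,6}: no change => not a revision
Total revisions = 2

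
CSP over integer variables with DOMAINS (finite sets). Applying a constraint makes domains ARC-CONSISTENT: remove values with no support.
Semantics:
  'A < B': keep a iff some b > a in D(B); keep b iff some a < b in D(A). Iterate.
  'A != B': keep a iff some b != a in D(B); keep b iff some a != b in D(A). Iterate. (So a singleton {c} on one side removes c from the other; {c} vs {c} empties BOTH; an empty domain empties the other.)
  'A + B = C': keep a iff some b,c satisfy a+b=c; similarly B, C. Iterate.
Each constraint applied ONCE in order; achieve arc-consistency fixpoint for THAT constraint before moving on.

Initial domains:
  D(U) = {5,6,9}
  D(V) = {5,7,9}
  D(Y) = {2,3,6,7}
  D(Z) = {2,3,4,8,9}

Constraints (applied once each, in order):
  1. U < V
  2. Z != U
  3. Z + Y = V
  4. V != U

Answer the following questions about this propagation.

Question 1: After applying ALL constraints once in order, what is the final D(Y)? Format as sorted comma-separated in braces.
Answer: {3,6,7}

Derivation:
Constraint 1 (U < V) on D(U)={5,6,9} D(V)={5,7,9}: U {5,6,9}->{5,6}; V {5,7,9}->{7,9}
Constraint 2 (Z != U) on D(Z)={2,3,4,8,9} D(U)={5,6}: no change
Constraint 3 (Z + Y = V) on D(Z)={2,3,4,8,9} D(Y)={2,3,6,7} D(V)={7,9}: Z {2,3,4,8,9}->{2,3,4}; Y {2,3,6,7}->{3,6,7}
Constraint 4 (V != U) on D(V)={7,9} D(U)={5,6}: no change
So after all 4 constraints: D(Y) = {3,6,7}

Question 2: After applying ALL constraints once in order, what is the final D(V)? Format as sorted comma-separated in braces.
Constraint 1 (U < V) on D(U)={5,6,9} D(V)={5,7,9}: U {5,6,9}->{5,6}; V {5,7,9}->{7,9}
Constraint 2 (Z != U) on D(Z)={2,3,4,8,9} D(U)={5,6}: no change
Constraint 3 (Z + Y = V) on D(Z)={2,3,4,8,9} D(Y)={2,3,6,7} D(V)={7,9}: Z {2,3,4,8,9}->{2,3,4}; Y {2,3,6,7}->{3,6,7}
Constraint 4 (V != U) on D(V)={7,9} D(U)={5,6}: no change
So after all 4 constraints: D(V) = {7,9}

Answer: {7,9}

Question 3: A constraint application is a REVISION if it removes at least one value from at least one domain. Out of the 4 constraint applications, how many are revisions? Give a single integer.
Answer: 2

Derivation:
Constraint 1 (U < V) on D(U)={5,6,9} D(V)={5,7,9}: U {5,6,9}->{5,6}; V {5,7,9}->{7,9} => REVISION
Constraint 2 (Z != U) on D(Z)={2,3,4,8,9} D(U)={5,6}: no change => not a revision
Constraint 3 (Z + Y = V) on D(Z)={2,3,4,8,9} D(Y)={2,3,6,7} D(V)={7,9}: Z {2,3,4,8,9}->{2,3,4}; Y {2,3,6,7}->{3,6,7} => REVISION
Constraint 4 (V != U) on D(V)={7,9} D(U)={5,6}: no change => not a revision
Total revisions = 2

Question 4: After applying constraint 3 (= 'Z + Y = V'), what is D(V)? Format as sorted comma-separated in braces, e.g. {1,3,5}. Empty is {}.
Constraint 1 (U < V) on D(U)={5,6,9} D(V)={5,7,9}: U {5,6,9}->{5,6}; V {5,7,9}->{7,9}
Constraint 2 (Z != U) on D(Z)={2,3,4,8,9} D(U)={5,6}: no change
Constraint 3 (Z + Y = V) on D(Z)={2,3,4,8,9} D(Y)={2,3,6,7} D(V)={7,9}: Z {2,3,4,8,9}->{2,3,4}; Y {2,3,6,7}->{3,6,7}
So after constraint 3: D(V) = {7,9}

Answer: {7,9}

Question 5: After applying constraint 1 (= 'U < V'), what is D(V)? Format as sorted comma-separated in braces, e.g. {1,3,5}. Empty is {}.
Constraint 1 (U < V) on D(U)={5,6,9} D(V)={5,7,9}: U {5,6,9}->{5,6}; V {5,7,9}->{7,9}
So after constraint 1: D(V) = {7,9}

Answer: {7,9}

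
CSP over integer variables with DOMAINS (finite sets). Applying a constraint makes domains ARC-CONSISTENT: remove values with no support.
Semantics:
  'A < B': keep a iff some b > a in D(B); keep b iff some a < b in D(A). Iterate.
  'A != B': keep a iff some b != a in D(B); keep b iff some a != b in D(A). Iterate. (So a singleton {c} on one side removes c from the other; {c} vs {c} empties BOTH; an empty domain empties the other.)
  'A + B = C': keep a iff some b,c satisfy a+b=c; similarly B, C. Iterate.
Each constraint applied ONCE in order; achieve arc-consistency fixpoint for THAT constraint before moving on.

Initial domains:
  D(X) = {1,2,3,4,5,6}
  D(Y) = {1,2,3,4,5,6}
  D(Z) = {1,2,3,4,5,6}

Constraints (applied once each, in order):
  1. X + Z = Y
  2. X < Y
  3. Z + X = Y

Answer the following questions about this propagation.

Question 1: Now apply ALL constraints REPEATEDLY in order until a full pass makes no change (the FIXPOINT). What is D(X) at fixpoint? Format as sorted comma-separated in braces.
pass 0 (initial): D(X)={1,2,3,4,5,6}
pass 1: X {1,2,3,4,5,6}->{1,2,3,4,5}; Y {1,2,3,4,5,6}->{2,3,4,5,6}; Z {1,2,3,4,5,6}->{1,2,3,4,5}
pass 2: no change
Fixpoint after 2 passes: D(X) = {1,2,3,4,5}

Answer: {1,2,3,4,5}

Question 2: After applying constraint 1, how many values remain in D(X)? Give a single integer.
Answer: 5

Derivation:
Constraint 1 (X + Z = Y) on D(X)={1,2,3,4,5,6} D(Z)={1,2,3,4,5,6} D(Y)={1,2,3,4,5,6}: X {1,2,3,4,5,6}->{1,2,3,4,5}; Z {1,2,3,4,5,6}->{1,2,3,4,5}; Y {1,2,3,4,5,6}->{2,3,4,5,6}
So after constraint 1: D(X)={1,2,3,4,5}, size = 5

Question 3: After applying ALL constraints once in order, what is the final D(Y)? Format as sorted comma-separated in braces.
Constraint 1 (X + Z = Y) on D(X)={1,2,3,4,5,6} D(Z)={1,2,3,4,5,6} D(Y)={1,2,3,4,5,6}: X {1,2,3,4,5,6}->{1,2,3,4,5}; Z {1,2,3,4,5,6}->{1,2,3,4,5}; Y {1,2,3,4,5,6}->{2,3,4,5,6}
Constraint 2 (X < Y) on D(X)={1,2,3,4,5} D(Y)={2,3,4,5,6}: no change
Constraint 3 (Z + X = Y) on D(Z)={1,2,3,4,5} D(X)={1,2,3,4,5} D(Y)={2,3,4,5,6}: no change
So after all 3 constraints: D(Y) = {2,3,4,5,6}

Answer: {2,3,4,5,6}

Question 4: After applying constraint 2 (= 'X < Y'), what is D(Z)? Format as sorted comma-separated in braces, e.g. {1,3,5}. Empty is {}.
Constraint 1 (X + Z = Y) on D(X)={1,2,3,4,5,6} D(Z)={1,2,3,4,5,6} D(Y)={1,2,3,4,5,6}: X {1,2,3,4,5,6}->{1,2,3,4,5}; Z {1,2,3,4,5,6}->{1,2,3,4,5}; Y {1,2,3,4,5,6}->{2,3,4,5,6}
Constraint 2 (X < Y) on D(X)={1,2,3,4,5} D(Y)={2,3,4,5,6}: no change
So after constraint 2: D(Z) = {1,2,3,4,5}

Answer: {1,2,3,4,5}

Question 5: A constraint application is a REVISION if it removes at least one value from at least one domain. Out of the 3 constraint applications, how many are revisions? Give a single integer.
Constraint 1 (X + Z = Y) on D(X)={1,2,3,4,5,6} D(Z)={1,2,3,4,5,6} D(Y)={1,2,3,4,5,6}: X {1,2,3,4,5,6}->{1,2,3,4,5}; Z {1,2,3,4,5,6}->{1,2,3,4,5}; Y {1,2,3,4,5,6}->{2,3,4,5,6} => REVISION
Constraint 2 (X < Y) on D(X)={1,2,3,4,5} D(Y)={2,3,4,5,6}: no change => not a revision
Constraint 3 (Z + X = Y) on D(Z)={1,2,3,4,5} D(X)={1,2,3,4,5} D(Y)={2,3,4,5,6}: no change => not a revision
Total revisions = 1

Answer: 1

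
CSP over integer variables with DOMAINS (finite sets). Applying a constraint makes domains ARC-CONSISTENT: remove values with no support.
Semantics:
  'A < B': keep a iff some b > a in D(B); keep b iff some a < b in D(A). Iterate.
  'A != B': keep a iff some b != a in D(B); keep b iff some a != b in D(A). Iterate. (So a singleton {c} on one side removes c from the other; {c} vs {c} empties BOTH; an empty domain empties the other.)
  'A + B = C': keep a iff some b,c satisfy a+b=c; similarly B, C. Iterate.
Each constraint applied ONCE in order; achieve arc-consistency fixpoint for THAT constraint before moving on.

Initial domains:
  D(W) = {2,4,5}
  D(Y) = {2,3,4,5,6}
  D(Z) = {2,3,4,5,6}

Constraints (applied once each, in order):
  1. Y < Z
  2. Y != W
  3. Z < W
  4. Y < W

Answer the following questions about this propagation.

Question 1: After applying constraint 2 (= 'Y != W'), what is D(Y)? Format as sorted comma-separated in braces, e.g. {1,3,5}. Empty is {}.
Answer: {2,3,4,5}

Derivation:
Constraint 1 (Y < Z) on D(Y)={2,3,4,5,6} D(Z)={2,3,4,5,6}: Y {2,3,4,5,6}->{2,3,4,5}; Z {2,3,4,5,6}->{3,4,5,6}
Constraint 2 (Y != W) on D(Y)={2,3,4,5} D(W)={2,4,5}: no change
So after constraint 2: D(Y) = {2,3,4,5}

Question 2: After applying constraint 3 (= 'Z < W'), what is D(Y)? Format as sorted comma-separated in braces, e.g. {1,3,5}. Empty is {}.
Constraint 1 (Y < Z) on D(Y)={2,3,4,5,6} D(Z)={2,3,4,5,6}: Y {2,3,4,5,6}->{2,3,4,5}; Z {2,3,4,5,6}->{3,4,5,6}
Constraint 2 (Y != W) on D(Y)={2,3,4,5} D(W)={2,4,5}: no change
Constraint 3 (Z < W) on D(Z)={3,4,5,6} D(W)={2,4,5}: Z {3,4,5,6}->{3,4}; W {2,4,5}->{4,5}
So after constraint 3: D(Y) = {2,3,4,5}

Answer: {2,3,4,5}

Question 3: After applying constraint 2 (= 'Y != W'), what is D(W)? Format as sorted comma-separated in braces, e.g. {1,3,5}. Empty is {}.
Constraint 1 (Y < Z) on D(Y)={2,3,4,5,6} D(Z)={2,3,4,5,6}: Y {2,3,4,5,6}->{2,3,4,5}; Z {2,3,4,5,6}->{3,4,5,6}
Constraint 2 (Y != W) on D(Y)={2,3,4,5} D(W)={2,4,5}: no change
So after constraint 2: D(W) = {2,4,5}

Answer: {2,4,5}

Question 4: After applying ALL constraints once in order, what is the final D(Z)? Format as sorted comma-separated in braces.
Constraint 1 (Y < Z) on D(Y)={2,3,4,5,6} D(Z)={2,3,4,5,6}: Y {2,3,4,5,6}->{2,3,4,5}; Z {2,3,4,5,6}->{3,4,5,6}
Constraint 2 (Y != W) on D(Y)={2,3,4,5} D(W)={2,4,5}: no change
Constraint 3 (Z < W) on D(Z)={3,4,5,6} D(W)={2,4,5}: Z {3,4,5,6}->{3,4}; W {2,4,5}->{4,5}
Constraint 4 (Y < W) on D(Y)={2,3,4,5} D(W)={4,5}: Y {2,3,4,5}->{2,3,4}
So after all 4 constraints: D(Z) = {3,4}

Answer: {3,4}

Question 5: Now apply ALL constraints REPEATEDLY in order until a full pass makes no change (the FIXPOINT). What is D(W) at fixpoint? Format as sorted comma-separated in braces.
Answer: {4,5}

Derivation:
pass 0 (initial): D(W)={2,4,5}
pass 1: W {2,4,5}->{4,5}; Y {2,3,4,5,6}->{2,3,4}; Z {2,3,4,5,6}->{3,4}
pass 2: Y {2,3,4}->{2,3}
pass 3: no change
Fixpoint after 3 passes: D(W) = {4,5}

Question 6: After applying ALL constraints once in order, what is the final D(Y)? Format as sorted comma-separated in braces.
Constraint 1 (Y < Z) on D(Y)={2,3,4,5,6} D(Z)={2,3,4,5,6}: Y {2,3,4,5,6}->{2,3,4,5}; Z {2,3,4,5,6}->{3,4,5,6}
Constraint 2 (Y != W) on D(Y)={2,3,4,5} D(W)={2,4,5}: no change
Constraint 3 (Z < W) on D(Z)={3,4,5,6} D(W)={2,4,5}: Z {3,4,5,6}->{3,4}; W {2,4,5}->{4,5}
Constraint 4 (Y < W) on D(Y)={2,3,4,5} D(W)={4,5}: Y {2,3,4,5}->{2,3,4}
So after all 4 constraints: D(Y) = {2,3,4}

Answer: {2,3,4}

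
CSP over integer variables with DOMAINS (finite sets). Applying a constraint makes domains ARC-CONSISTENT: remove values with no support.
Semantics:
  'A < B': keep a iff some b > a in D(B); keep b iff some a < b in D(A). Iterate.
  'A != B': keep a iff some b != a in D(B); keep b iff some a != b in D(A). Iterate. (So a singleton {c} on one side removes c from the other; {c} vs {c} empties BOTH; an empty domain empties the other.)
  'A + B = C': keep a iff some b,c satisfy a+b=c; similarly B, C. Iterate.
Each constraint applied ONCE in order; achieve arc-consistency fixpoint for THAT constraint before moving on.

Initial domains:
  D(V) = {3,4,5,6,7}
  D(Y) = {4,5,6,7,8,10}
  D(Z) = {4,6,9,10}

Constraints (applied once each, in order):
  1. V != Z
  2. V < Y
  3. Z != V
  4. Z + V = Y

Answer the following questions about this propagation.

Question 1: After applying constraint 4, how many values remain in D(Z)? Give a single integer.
Constraint 1 (V != Z) on D(V)={3,4,5,6,7} D(Z)={4,6,9,10}: no change
Constraint 2 (V < Y) on D(V)={3,4,5,6,7} D(Y)={4,5,6,7,8,10}: no change
Constraint 3 (Z != V) on D(Z)={4,6,9,10} D(V)={3,4,5,6,7}: no change
Constraint 4 (Z + V = Y) on D(Z)={4,6,9,10} D(V)={3,4,5,6,7} D(Y)={4,5,6,7,8,10}: Z {4,6,9,10}->{4,6}; V {3,4,5,6,7}->{3,4,6}; Y {4,5,6,7,8,10}->{7,8,10}
So after constraint 4: D(Z)={4,6}, size = 2

Answer: 2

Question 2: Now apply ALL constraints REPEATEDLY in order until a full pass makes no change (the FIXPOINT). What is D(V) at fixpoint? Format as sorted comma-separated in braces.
pass 0 (initial): D(V)={3,4,5,6,7}
pass 1: V {3,4,5,6,7}->{3,4,6}; Y {4,5,6,7,8,10}->{7,8,10}; Z {4,6,9,10}->{4,6}
pass 2: no change
Fixpoint after 2 passes: D(V) = {3,4,6}

Answer: {3,4,6}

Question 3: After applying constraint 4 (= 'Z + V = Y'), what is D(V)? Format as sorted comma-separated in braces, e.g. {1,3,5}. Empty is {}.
Answer: {3,4,6}

Derivation:
Constraint 1 (V != Z) on D(V)={3,4,5,6,7} D(Z)={4,6,9,10}: no change
Constraint 2 (V < Y) on D(V)={3,4,5,6,7} D(Y)={4,5,6,7,8,10}: no change
Constraint 3 (Z != V) on D(Z)={4,6,9,10} D(V)={3,4,5,6,7}: no change
Constraint 4 (Z + V = Y) on D(Z)={4,6,9,10} D(V)={3,4,5,6,7} D(Y)={4,5,6,7,8,10}: Z {4,6,9,10}->{4,6}; V {3,4,5,6,7}->{3,4,6}; Y {4,5,6,7,8,10}->{7,8,10}
So after constraint 4: D(V) = {3,4,6}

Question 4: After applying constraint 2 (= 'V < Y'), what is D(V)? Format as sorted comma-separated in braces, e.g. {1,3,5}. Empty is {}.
Constraint 1 (V != Z) on D(V)={3,4,5,6,7} D(Z)={4,6,9,10}: no change
Constraint 2 (V < Y) on D(V)={3,4,5,6,7} D(Y)={4,5,6,7,8,10}: no change
So after constraint 2: D(V) = {3,4,5,6,7}

Answer: {3,4,5,6,7}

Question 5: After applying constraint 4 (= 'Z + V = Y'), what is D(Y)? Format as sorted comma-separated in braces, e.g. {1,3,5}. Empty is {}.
Constraint 1 (V != Z) on D(V)={3,4,5,6,7} D(Z)={4,6,9,10}: no change
Constraint 2 (V < Y) on D(V)={3,4,5,6,7} D(Y)={4,5,6,7,8,10}: no change
Constraint 3 (Z != V) on D(Z)={4,6,9,10} D(V)={3,4,5,6,7}: no change
Constraint 4 (Z + V = Y) on D(Z)={4,6,9,10} D(V)={3,4,5,6,7} D(Y)={4,5,6,7,8,10}: Z {4,6,9,10}->{4,6}; V {3,4,5,6,7}->{3,4,6}; Y {4,5,6,7,8,10}->{7,8,10}
So after constraint 4: D(Y) = {7,8,10}

Answer: {7,8,10}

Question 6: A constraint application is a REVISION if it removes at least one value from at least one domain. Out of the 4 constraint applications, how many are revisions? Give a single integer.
Answer: 1

Derivation:
Constraint 1 (V != Z) on D(V)={3,4,5,6,7} D(Z)={4,6,9,10}: no change => not a revision
Constraint 2 (V < Y) on D(V)={3,4,5,6,7} D(Y)={4,5,6,7,8,10}: no change => not a revision
Constraint 3 (Z != V) on D(Z)={4,6,9,10} D(V)={3,4,5,6,7}: no change => not a revision
Constraint 4 (Z + V = Y) on D(Z)={4,6,9,10} D(V)={3,4,5,6,7} D(Y)={4,5,6,7,8,10}: Z {4,6,9,10}->{4,6}; V {3,4,5,6,7}->{3,4,6}; Y {4,5,6,7,8,10}->{7,8,10} => REVISION
Total revisions = 1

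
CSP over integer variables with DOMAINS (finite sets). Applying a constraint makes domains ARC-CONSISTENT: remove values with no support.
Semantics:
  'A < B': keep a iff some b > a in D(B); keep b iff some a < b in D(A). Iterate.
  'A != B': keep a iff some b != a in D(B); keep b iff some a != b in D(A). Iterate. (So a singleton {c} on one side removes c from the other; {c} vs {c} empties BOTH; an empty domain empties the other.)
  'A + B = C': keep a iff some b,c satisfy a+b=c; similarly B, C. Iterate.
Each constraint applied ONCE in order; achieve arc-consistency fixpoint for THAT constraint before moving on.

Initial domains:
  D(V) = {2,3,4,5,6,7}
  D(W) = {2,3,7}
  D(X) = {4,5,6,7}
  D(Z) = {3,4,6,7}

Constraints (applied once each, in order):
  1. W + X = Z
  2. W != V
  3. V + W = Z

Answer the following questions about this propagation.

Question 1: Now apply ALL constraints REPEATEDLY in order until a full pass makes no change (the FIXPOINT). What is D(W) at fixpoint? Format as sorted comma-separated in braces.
pass 0 (initial): D(W)={2,3,7}
pass 1: V {2,3,4,5,6,7}->{3,4,5}; W {2,3,7}->{2,3}; X {4,5,6,7}->{4,5}; Z {3,4,6,7}->{6,7}
pass 2: no change
Fixpoint after 2 passes: D(W) = {2,3}

Answer: {2,3}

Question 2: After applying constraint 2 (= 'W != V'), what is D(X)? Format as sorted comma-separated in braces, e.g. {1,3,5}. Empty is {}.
Answer: {4,5}

Derivation:
Constraint 1 (W + X = Z) on D(W)={2,3,7} D(X)={4,5,6,7} D(Z)={3,4,6,7}: W {2,3,7}->{2,3}; X {4,5,6,7}->{4,5}; Z {3,4,6,7}->{6,7}
Constraint 2 (W != V) on D(W)={2,3} D(V)={2,3,4,5,6,7}: no change
So after constraint 2: D(X) = {4,5}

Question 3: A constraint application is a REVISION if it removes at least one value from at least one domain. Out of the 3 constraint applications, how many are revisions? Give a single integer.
Answer: 2

Derivation:
Constraint 1 (W + X = Z) on D(W)={2,3,7} D(X)={4,5,6,7} D(Z)={3,4,6,7}: W {2,3,7}->{2,3}; X {4,5,6,7}->{4,5}; Z {3,4,6,7}->{6,7} => REVISION
Constraint 2 (W != V) on D(W)={2,3} D(V)={2,3,4,5,6,7}: no change => not a revision
Constraint 3 (V + W = Z) on D(V)={2,3,4,5,6,7} D(W)={2,3} D(Z)={6,7}: V {2,3,4,5,6,7}->{3,4,5} => REVISION
Total revisions = 2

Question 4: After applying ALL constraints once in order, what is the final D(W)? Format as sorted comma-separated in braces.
Constraint 1 (W + X = Z) on D(W)={2,3,7} D(X)={4,5,6,7} D(Z)={3,4,6,7}: W {2,3,7}->{2,3}; X {4,5,6,7}->{4,5}; Z {3,4,6,7}->{6,7}
Constraint 2 (W != V) on D(W)={2,3} D(V)={2,3,4,5,6,7}: no change
Constraint 3 (V + W = Z) on D(V)={2,3,4,5,6,7} D(W)={2,3} D(Z)={6,7}: V {2,3,4,5,6,7}->{3,4,5}
So after all 3 constraints: D(W) = {2,3}

Answer: {2,3}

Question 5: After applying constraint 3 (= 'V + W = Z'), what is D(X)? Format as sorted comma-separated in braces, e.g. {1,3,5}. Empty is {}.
Answer: {4,5}

Derivation:
Constraint 1 (W + X = Z) on D(W)={2,3,7} D(X)={4,5,6,7} D(Z)={3,4,6,7}: W {2,3,7}->{2,3}; X {4,5,6,7}->{4,5}; Z {3,4,6,7}->{6,7}
Constraint 2 (W != V) on D(W)={2,3} D(V)={2,3,4,5,6,7}: no change
Constraint 3 (V + W = Z) on D(V)={2,3,4,5,6,7} D(W)={2,3} D(Z)={6,7}: V {2,3,4,5,6,7}->{3,4,5}
So after constraint 3: D(X) = {4,5}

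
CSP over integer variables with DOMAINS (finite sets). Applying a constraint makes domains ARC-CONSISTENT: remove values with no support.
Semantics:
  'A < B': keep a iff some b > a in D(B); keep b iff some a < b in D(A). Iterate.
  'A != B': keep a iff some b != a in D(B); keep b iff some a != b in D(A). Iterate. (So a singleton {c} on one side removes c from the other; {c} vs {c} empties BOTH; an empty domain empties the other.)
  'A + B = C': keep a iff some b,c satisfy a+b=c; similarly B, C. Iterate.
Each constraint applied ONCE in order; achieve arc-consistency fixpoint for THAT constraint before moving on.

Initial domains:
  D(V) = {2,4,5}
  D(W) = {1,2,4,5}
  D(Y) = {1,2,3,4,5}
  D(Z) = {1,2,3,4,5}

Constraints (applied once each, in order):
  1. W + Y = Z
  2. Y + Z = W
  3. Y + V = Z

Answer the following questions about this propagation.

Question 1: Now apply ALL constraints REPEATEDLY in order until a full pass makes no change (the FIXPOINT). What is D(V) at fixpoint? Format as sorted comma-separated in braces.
Answer: {}

Derivation:
pass 0 (initial): D(V)={2,4,5}
pass 1: V {2,4,5}->{2}; W {1,2,4,5}->{4}; Y {1,2,3,4,5}->{1}; Z {1,2,3,4,5}->{3}
pass 2: V {2}->{}; W {4}->{}; Y {1}->{}; Z {3}->{}
pass 3: no change
Fixpoint after 3 passes: D(V) = {}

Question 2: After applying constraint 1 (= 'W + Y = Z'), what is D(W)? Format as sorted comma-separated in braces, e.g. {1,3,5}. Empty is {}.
Constraint 1 (W + Y = Z) on D(W)={1,2,4,5} D(Y)={1,2,3,4,5} D(Z)={1,2,3,4,5}: W {1,2,4,5}->{1,2,4}; Y {1,2,3,4,5}->{1,2,3,4}; Z {1,2,3,4,5}->{2,3,4,5}
So after constraint 1: D(W) = {1,2,4}

Answer: {1,2,4}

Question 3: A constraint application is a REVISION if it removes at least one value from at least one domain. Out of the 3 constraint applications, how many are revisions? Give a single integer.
Answer: 3

Derivation:
Constraint 1 (W + Y = Z) on D(W)={1,2,4,5} D(Y)={1,2,3,4,5} D(Z)={1,2,3,4,5}: W {1,2,4,5}->{1,2,4}; Y {1,2,3,4,5}->{1,2,3,4}; Z {1,2,3,4,5}->{2,3,4,5} => REVISION
Constraint 2 (Y + Z = W) on D(Y)={1,2,3,4} D(Z)={2,3,4,5} D(W)={1,2,4}: Y {1,2,3,4}->{1,2}; Z {2,3,4,5}->{2,3}; W {1,2,4}->{4} => REVISION
Constraint 3 (Y + V = Z) on D(Y)={1,2} D(V)={2,4,5} D(Z)={2,3}: Y {1,2}->{1}; V {2,4,5}->{2}; Z {2,3}->{3} => REVISION
Total revisions = 3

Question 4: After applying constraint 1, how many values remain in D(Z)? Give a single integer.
Answer: 4

Derivation:
Constraint 1 (W + Y = Z) on D(W)={1,2,4,5} D(Y)={1,2,3,4,5} D(Z)={1,2,3,4,5}: W {1,2,4,5}->{1,2,4}; Y {1,2,3,4,5}->{1,2,3,4}; Z {1,2,3,4,5}->{2,3,4,5}
So after constraint 1: D(Z)={2,3,4,5}, size = 4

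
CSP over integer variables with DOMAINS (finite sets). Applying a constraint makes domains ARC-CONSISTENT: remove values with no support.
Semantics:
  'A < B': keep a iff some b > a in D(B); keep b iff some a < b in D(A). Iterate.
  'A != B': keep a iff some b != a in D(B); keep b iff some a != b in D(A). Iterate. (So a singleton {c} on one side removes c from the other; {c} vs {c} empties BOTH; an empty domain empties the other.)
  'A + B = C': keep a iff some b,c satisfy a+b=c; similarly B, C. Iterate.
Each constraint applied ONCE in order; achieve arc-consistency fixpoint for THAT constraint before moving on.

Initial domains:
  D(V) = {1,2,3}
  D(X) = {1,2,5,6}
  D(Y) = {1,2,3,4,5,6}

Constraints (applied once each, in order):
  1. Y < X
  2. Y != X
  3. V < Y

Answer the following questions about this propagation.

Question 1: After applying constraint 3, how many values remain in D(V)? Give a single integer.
Answer: 3

Derivation:
Constraint 1 (Y < X) on D(Y)={1,2,3,4,5,6} D(X)={1,2,5,6}: Y {1,2,3,4,5,6}->{1,2,3,4,5}; X {1,2,5,6}->{2,5,6}
Constraint 2 (Y != X) on D(Y)={1,2,3,4,5} D(X)={2,5,6}: no change
Constraint 3 (V < Y) on D(V)={1,2,3} D(Y)={1,2,3,4,5}: Y {1,2,3,4,5}->{2,3,4,5}
So after constraint 3: D(V)={1,2,3}, size = 3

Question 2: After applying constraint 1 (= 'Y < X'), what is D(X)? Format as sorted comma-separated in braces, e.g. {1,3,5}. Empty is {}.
Answer: {2,5,6}

Derivation:
Constraint 1 (Y < X) on D(Y)={1,2,3,4,5,6} D(X)={1,2,5,6}: Y {1,2,3,4,5,6}->{1,2,3,4,5}; X {1,2,5,6}->{2,5,6}
So after constraint 1: D(X) = {2,5,6}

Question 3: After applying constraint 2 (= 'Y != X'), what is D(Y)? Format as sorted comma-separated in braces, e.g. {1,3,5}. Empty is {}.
Answer: {1,2,3,4,5}

Derivation:
Constraint 1 (Y < X) on D(Y)={1,2,3,4,5,6} D(X)={1,2,5,6}: Y {1,2,3,4,5,6}->{1,2,3,4,5}; X {1,2,5,6}->{2,5,6}
Constraint 2 (Y != X) on D(Y)={1,2,3,4,5} D(X)={2,5,6}: no change
So after constraint 2: D(Y) = {1,2,3,4,5}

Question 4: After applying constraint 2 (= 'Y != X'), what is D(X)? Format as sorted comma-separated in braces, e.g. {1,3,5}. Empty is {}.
Answer: {2,5,6}

Derivation:
Constraint 1 (Y < X) on D(Y)={1,2,3,4,5,6} D(X)={1,2,5,6}: Y {1,2,3,4,5,6}->{1,2,3,4,5}; X {1,2,5,6}->{2,5,6}
Constraint 2 (Y != X) on D(Y)={1,2,3,4,5} D(X)={2,5,6}: no change
So after constraint 2: D(X) = {2,5,6}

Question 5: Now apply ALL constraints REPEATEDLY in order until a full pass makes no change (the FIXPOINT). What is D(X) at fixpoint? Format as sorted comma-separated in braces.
pass 0 (initial): D(X)={1,2,5,6}
pass 1: X {1,2,5,6}->{2,5,6}; Y {1,2,3,4,5,6}->{2,3,4,5}
pass 2: X {2,5,6}->{5,6}
pass 3: no change
Fixpoint after 3 passes: D(X) = {5,6}

Answer: {5,6}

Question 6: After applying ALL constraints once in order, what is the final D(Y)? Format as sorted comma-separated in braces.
Answer: {2,3,4,5}

Derivation:
Constraint 1 (Y < X) on D(Y)={1,2,3,4,5,6} D(X)={1,2,5,6}: Y {1,2,3,4,5,6}->{1,2,3,4,5}; X {1,2,5,6}->{2,5,6}
Constraint 2 (Y != X) on D(Y)={1,2,3,4,5} D(X)={2,5,6}: no change
Constraint 3 (V < Y) on D(V)={1,2,3} D(Y)={1,2,3,4,5}: Y {1,2,3,4,5}->{2,3,4,5}
So after all 3 constraints: D(Y) = {2,3,4,5}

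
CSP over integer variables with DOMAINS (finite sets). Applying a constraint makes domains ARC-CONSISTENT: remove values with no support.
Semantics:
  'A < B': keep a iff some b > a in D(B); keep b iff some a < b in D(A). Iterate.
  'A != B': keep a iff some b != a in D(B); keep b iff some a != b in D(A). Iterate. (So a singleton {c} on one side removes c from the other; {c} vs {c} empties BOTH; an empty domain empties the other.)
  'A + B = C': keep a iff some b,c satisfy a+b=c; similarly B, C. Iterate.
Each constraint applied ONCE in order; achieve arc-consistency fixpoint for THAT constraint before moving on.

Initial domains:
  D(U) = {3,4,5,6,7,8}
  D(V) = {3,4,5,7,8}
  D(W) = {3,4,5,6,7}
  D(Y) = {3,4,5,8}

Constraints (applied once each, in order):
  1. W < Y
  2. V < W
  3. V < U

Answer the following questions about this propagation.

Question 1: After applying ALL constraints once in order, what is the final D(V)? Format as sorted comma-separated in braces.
Constraint 1 (W < Y) on D(W)={3,4,5,6,7} D(Y)={3,4,5,8}: Y {3,4,5,8}->{4,5,8}
Constraint 2 (V < W) on D(V)={3,4,5,7,8} D(W)={3,4,5,6,7}: V {3,4,5,7,8}->{3,4,5}; W {3,4,5,6,7}->{4,5,6,7}
Constraint 3 (V < U) on D(V)={3,4,5} D(U)={3,4,5,6,7,8}: U {3,4,5,6,7,8}->{4,5,6,7,8}
So after all 3 constraints: D(V) = {3,4,5}

Answer: {3,4,5}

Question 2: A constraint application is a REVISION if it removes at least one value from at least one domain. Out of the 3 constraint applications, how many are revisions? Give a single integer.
Answer: 3

Derivation:
Constraint 1 (W < Y) on D(W)={3,4,5,6,7} D(Y)={3,4,5,8}: Y {3,4,5,8}->{4,5,8} => REVISION
Constraint 2 (V < W) on D(V)={3,4,5,7,8} D(W)={3,4,5,6,7}: V {3,4,5,7,8}->{3,4,5}; W {3,4,5,6,7}->{4,5,6,7} => REVISION
Constraint 3 (V < U) on D(V)={3,4,5} D(U)={3,4,5,6,7,8}: U {3,4,5,6,7,8}->{4,5,6,7,8} => REVISION
Total revisions = 3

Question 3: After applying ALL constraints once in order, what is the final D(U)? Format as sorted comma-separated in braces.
Answer: {4,5,6,7,8}

Derivation:
Constraint 1 (W < Y) on D(W)={3,4,5,6,7} D(Y)={3,4,5,8}: Y {3,4,5,8}->{4,5,8}
Constraint 2 (V < W) on D(V)={3,4,5,7,8} D(W)={3,4,5,6,7}: V {3,4,5,7,8}->{3,4,5}; W {3,4,5,6,7}->{4,5,6,7}
Constraint 3 (V < U) on D(V)={3,4,5} D(U)={3,4,5,6,7,8}: U {3,4,5,6,7,8}->{4,5,6,7,8}
So after all 3 constraints: D(U) = {4,5,6,7,8}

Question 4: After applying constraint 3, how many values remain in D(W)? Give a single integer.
Answer: 4

Derivation:
Constraint 1 (W < Y) on D(W)={3,4,5,6,7} D(Y)={3,4,5,8}: Y {3,4,5,8}->{4,5,8}
Constraint 2 (V < W) on D(V)={3,4,5,7,8} D(W)={3,4,5,6,7}: V {3,4,5,7,8}->{3,4,5}; W {3,4,5,6,7}->{4,5,6,7}
Constraint 3 (V < U) on D(V)={3,4,5} D(U)={3,4,5,6,7,8}: U {3,4,5,6,7,8}->{4,5,6,7,8}
So after constraint 3: D(W)={4,5,6,7}, size = 4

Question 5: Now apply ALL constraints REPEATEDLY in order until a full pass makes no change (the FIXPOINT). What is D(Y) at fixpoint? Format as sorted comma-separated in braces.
pass 0 (initial): D(Y)={3,4,5,8}
pass 1: U {3,4,5,6,7,8}->{4,5,6,7,8}; V {3,4,5,7,8}->{3,4,5}; W {3,4,5,6,7}->{4,5,6,7}; Y {3,4,5,8}->{4,5,8}
pass 2: Y {4,5,8}->{5,8}
pass 3: no change
Fixpoint after 3 passes: D(Y) = {5,8}

Answer: {5,8}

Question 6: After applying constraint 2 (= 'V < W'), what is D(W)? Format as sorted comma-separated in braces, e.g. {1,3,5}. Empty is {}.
Constraint 1 (W < Y) on D(W)={3,4,5,6,7} D(Y)={3,4,5,8}: Y {3,4,5,8}->{4,5,8}
Constraint 2 (V < W) on D(V)={3,4,5,7,8} D(W)={3,4,5,6,7}: V {3,4,5,7,8}->{3,4,5}; W {3,4,5,6,7}->{4,5,6,7}
So after constraint 2: D(W) = {4,5,6,7}

Answer: {4,5,6,7}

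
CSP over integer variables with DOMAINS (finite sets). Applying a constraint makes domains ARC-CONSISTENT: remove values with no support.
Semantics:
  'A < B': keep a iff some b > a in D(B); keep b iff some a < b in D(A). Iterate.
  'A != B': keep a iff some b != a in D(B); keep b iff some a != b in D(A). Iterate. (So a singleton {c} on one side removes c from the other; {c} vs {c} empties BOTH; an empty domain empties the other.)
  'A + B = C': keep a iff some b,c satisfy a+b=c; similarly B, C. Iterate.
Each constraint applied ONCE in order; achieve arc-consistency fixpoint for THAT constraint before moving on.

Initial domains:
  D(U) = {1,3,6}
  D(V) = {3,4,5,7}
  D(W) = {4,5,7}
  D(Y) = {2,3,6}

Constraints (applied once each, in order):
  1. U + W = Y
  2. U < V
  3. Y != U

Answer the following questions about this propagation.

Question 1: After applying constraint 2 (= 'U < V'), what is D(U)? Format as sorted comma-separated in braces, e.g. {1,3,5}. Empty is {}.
Answer: {1}

Derivation:
Constraint 1 (U + W = Y) on D(U)={1,3,6} D(W)={4,5,7} D(Y)={2,3,6}: U {1,3,6}->{1}; W {4,5,7}->{5}; Y {2,3,6}->{6}
Constraint 2 (U < V) on D(U)={1} D(V)={3,4,5,7}: no change
So after constraint 2: D(U) = {1}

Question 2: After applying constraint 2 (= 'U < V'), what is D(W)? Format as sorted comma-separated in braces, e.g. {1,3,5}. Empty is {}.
Constraint 1 (U + W = Y) on D(U)={1,3,6} D(W)={4,5,7} D(Y)={2,3,6}: U {1,3,6}->{1}; W {4,5,7}->{5}; Y {2,3,6}->{6}
Constraint 2 (U < V) on D(U)={1} D(V)={3,4,5,7}: no change
So after constraint 2: D(W) = {5}

Answer: {5}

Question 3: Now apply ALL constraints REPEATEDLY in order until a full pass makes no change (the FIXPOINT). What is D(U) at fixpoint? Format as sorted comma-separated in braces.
Answer: {1}

Derivation:
pass 0 (initial): D(U)={1,3,6}
pass 1: U {1,3,6}->{1}; W {4,5,7}->{5}; Y {2,3,6}->{6}
pass 2: no change
Fixpoint after 2 passes: D(U) = {1}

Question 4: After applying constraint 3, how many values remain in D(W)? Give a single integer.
Constraint 1 (U + W = Y) on D(U)={1,3,6} D(W)={4,5,7} D(Y)={2,3,6}: U {1,3,6}->{1}; W {4,5,7}->{5}; Y {2,3,6}->{6}
Constraint 2 (U < V) on D(U)={1} D(V)={3,4,5,7}: no change
Constraint 3 (Y != U) on D(Y)={6} D(U)={1}: no change
So after constraint 3: D(W)={5}, size = 1

Answer: 1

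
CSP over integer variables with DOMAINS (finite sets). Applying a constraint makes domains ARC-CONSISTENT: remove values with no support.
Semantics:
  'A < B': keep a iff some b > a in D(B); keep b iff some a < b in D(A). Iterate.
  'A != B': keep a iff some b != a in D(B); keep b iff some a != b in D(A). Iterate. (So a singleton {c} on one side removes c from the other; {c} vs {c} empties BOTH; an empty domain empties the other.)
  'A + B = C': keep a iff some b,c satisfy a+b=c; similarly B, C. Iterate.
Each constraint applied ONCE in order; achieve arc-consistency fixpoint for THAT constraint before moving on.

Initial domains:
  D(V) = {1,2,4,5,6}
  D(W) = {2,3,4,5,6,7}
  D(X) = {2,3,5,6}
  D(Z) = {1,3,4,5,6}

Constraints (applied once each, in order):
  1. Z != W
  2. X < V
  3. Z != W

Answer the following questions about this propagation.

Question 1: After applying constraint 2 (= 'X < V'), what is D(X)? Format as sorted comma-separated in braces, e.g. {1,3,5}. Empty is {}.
Answer: {2,3,5}

Derivation:
Constraint 1 (Z != W) on D(Z)={1,3,4,5,6} D(W)={2,3,4,5,6,7}: no change
Constraint 2 (X < V) on D(X)={2,3,5,6} D(V)={1,2,4,5,6}: X {2,3,5,6}->{2,3,5}; V {1,2,4,5,6}->{4,5,6}
So after constraint 2: D(X) = {2,3,5}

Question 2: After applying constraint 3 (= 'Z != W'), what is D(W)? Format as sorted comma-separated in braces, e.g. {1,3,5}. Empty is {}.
Answer: {2,3,4,5,6,7}

Derivation:
Constraint 1 (Z != W) on D(Z)={1,3,4,5,6} D(W)={2,3,4,5,6,7}: no change
Constraint 2 (X < V) on D(X)={2,3,5,6} D(V)={1,2,4,5,6}: X {2,3,5,6}->{2,3,5}; V {1,2,4,5,6}->{4,5,6}
Constraint 3 (Z != W) on D(Z)={1,3,4,5,6} D(W)={2,3,4,5,6,7}: no change
So after constraint 3: D(W) = {2,3,4,5,6,7}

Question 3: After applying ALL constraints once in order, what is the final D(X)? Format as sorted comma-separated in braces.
Constraint 1 (Z != W) on D(Z)={1,3,4,5,6} D(W)={2,3,4,5,6,7}: no change
Constraint 2 (X < V) on D(X)={2,3,5,6} D(V)={1,2,4,5,6}: X {2,3,5,6}->{2,3,5}; V {1,2,4,5,6}->{4,5,6}
Constraint 3 (Z != W) on D(Z)={1,3,4,5,6} D(W)={2,3,4,5,6,7}: no change
So after all 3 constraints: D(X) = {2,3,5}

Answer: {2,3,5}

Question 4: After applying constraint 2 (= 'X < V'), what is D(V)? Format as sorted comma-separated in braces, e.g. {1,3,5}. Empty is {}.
Constraint 1 (Z != W) on D(Z)={1,3,4,5,6} D(W)={2,3,4,5,6,7}: no change
Constraint 2 (X < V) on D(X)={2,3,5,6} D(V)={1,2,4,5,6}: X {2,3,5,6}->{2,3,5}; V {1,2,4,5,6}->{4,5,6}
So after constraint 2: D(V) = {4,5,6}

Answer: {4,5,6}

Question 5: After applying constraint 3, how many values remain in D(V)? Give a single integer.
Answer: 3

Derivation:
Constraint 1 (Z != W) on D(Z)={1,3,4,5,6} D(W)={2,3,4,5,6,7}: no change
Constraint 2 (X < V) on D(X)={2,3,5,6} D(V)={1,2,4,5,6}: X {2,3,5,6}->{2,3,5}; V {1,2,4,5,6}->{4,5,6}
Constraint 3 (Z != W) on D(Z)={1,3,4,5,6} D(W)={2,3,4,5,6,7}: no change
So after constraint 3: D(V)={4,5,6}, size = 3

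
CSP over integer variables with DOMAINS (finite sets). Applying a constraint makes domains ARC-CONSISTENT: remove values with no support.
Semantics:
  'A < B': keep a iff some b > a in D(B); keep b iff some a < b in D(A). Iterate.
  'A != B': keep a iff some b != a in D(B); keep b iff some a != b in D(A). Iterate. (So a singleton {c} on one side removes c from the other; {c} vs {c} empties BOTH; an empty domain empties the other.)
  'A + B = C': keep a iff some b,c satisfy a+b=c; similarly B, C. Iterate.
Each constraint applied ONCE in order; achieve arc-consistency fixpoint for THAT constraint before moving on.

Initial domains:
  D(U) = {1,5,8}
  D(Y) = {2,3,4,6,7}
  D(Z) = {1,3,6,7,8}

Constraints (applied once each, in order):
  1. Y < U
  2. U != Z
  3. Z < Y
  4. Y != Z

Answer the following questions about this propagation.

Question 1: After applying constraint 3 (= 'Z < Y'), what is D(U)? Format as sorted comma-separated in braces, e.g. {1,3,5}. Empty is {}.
Constraint 1 (Y < U) on D(Y)={2,3,4,6,7} D(U)={1,5,8}: U {1,5,8}->{5,8}
Constraint 2 (U != Z) on D(U)={5,8} D(Z)={1,3,6,7,8}: no change
Constraint 3 (Z < Y) on D(Z)={1,3,6,7,8} D(Y)={2,3,4,6,7}: Z {1,3,6,7,8}->{1,3,6}
So after constraint 3: D(U) = {5,8}

Answer: {5,8}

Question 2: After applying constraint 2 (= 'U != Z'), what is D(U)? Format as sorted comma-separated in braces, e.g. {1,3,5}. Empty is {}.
Answer: {5,8}

Derivation:
Constraint 1 (Y < U) on D(Y)={2,3,4,6,7} D(U)={1,5,8}: U {1,5,8}->{5,8}
Constraint 2 (U != Z) on D(U)={5,8} D(Z)={1,3,6,7,8}: no change
So after constraint 2: D(U) = {5,8}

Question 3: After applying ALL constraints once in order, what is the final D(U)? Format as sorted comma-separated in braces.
Constraint 1 (Y < U) on D(Y)={2,3,4,6,7} D(U)={1,5,8}: U {1,5,8}->{5,8}
Constraint 2 (U != Z) on D(U)={5,8} D(Z)={1,3,6,7,8}: no change
Constraint 3 (Z < Y) on D(Z)={1,3,6,7,8} D(Y)={2,3,4,6,7}: Z {1,3,6,7,8}->{1,3,6}
Constraint 4 (Y != Z) on D(Y)={2,3,4,6,7} D(Z)={1,3,6}: no change
So after all 4 constraints: D(U) = {5,8}

Answer: {5,8}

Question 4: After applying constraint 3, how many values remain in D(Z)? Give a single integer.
Constraint 1 (Y < U) on D(Y)={2,3,4,6,7} D(U)={1,5,8}: U {1,5,8}->{5,8}
Constraint 2 (U != Z) on D(U)={5,8} D(Z)={1,3,6,7,8}: no change
Constraint 3 (Z < Y) on D(Z)={1,3,6,7,8} D(Y)={2,3,4,6,7}: Z {1,3,6,7,8}->{1,3,6}
So after constraint 3: D(Z)={1,3,6}, size = 3

Answer: 3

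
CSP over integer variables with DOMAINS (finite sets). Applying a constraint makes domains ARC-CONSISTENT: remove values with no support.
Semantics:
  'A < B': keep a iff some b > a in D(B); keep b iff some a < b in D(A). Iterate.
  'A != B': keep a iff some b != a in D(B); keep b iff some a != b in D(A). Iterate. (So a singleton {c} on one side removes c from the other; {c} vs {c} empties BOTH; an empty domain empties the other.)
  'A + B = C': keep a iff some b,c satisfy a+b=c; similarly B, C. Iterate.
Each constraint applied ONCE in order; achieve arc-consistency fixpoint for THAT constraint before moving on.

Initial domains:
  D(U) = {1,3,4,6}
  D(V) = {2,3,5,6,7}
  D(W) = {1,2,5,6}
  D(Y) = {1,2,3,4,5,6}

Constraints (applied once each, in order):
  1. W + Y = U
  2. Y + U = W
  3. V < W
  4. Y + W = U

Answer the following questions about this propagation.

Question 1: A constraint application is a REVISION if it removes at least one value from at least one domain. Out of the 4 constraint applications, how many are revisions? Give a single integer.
Constraint 1 (W + Y = U) on D(W)={1,2,5,6} D(Y)={1,2,3,4,5,6} D(U)={1,3,4,6}: W {1,2,5,6}->{1,2,5}; Y {1,2,3,4,5,6}->{1,2,3,4,5}; U {1,3,4,6}->{3,4,6} => REVISION
Constraint 2 (Y + U = W) on D(Y)={1,2,3,4,5} D(U)={3,4,6} D(W)={1,2,5}: Y {1,2,3,4,5}->{1,2}; U {3,4,6}->{3,4}; W {1,2,5}->{5} => REVISION
Constraint 3 (V < W) on D(V)={2,3,5,6,7} D(W)={5}: V {2,3,5,6,7}->{2,3} => REVISION
Constraint 4 (Y + W = U) on D(Y)={1,2} D(W)={5} D(U)={3,4}: Y {1,2}->{}; W {5}->{}; U {3,4}->{} => REVISION
Total revisions = 4

Answer: 4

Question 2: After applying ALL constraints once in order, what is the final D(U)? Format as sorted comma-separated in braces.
Answer: {}

Derivation:
Constraint 1 (W + Y = U) on D(W)={1,2,5,6} D(Y)={1,2,3,4,5,6} D(U)={1,3,4,6}: W {1,2,5,6}->{1,2,5}; Y {1,2,3,4,5,6}->{1,2,3,4,5}; U {1,3,4,6}->{3,4,6}
Constraint 2 (Y + U = W) on D(Y)={1,2,3,4,5} D(U)={3,4,6} D(W)={1,2,5}: Y {1,2,3,4,5}->{1,2}; U {3,4,6}->{3,4}; W {1,2,5}->{5}
Constraint 3 (V < W) on D(V)={2,3,5,6,7} D(W)={5}: V {2,3,5,6,7}->{2,3}
Constraint 4 (Y + W = U) on D(Y)={1,2} D(W)={5} D(U)={3,4}: Y {1,2}->{}; W {5}->{}; U {3,4}->{}
So after all 4 constraints: D(U) = {}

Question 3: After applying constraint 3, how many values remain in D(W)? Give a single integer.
Answer: 1

Derivation:
Constraint 1 (W + Y = U) on D(W)={1,2,5,6} D(Y)={1,2,3,4,5,6} D(U)={1,3,4,6}: W {1,2,5,6}->{1,2,5}; Y {1,2,3,4,5,6}->{1,2,3,4,5}; U {1,3,4,6}->{3,4,6}
Constraint 2 (Y + U = W) on D(Y)={1,2,3,4,5} D(U)={3,4,6} D(W)={1,2,5}: Y {1,2,3,4,5}->{1,2}; U {3,4,6}->{3,4}; W {1,2,5}->{5}
Constraint 3 (V < W) on D(V)={2,3,5,6,7} D(W)={5}: V {2,3,5,6,7}->{2,3}
So after constraint 3: D(W)={5}, size = 1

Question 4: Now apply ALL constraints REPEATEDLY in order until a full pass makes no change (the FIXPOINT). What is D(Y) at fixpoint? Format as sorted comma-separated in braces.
Answer: {}

Derivation:
pass 0 (initial): D(Y)={1,2,3,4,5,6}
pass 1: U {1,3,4,6}->{}; V {2,3,5,6,7}->{2,3}; W {1,2,5,6}->{}; Y {1,2,3,4,5,6}->{}
pass 2: V {2,3}->{}
pass 3: no change
Fixpoint after 3 passes: D(Y) = {}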